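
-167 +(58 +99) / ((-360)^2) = -21643043 / 129600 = -167.00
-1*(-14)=14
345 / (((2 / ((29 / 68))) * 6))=3335 / 272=12.26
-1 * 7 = -7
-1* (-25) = 25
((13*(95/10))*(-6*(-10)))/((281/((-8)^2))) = 474240/281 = 1687.69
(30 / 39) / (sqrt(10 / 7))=sqrt(70) / 13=0.64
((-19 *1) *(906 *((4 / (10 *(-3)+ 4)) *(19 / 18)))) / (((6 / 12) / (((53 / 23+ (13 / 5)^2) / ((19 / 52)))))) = 239251648 / 1725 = 138696.61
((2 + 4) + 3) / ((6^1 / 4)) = 6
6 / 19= 0.32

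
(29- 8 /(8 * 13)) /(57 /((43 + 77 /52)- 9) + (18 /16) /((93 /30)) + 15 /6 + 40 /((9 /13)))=86021280 /185131843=0.46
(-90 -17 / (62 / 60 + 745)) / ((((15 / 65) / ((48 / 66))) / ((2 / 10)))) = -13969280 / 246191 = -56.74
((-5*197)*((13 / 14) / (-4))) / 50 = 2561 / 560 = 4.57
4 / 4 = 1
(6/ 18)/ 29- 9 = -782/ 87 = -8.99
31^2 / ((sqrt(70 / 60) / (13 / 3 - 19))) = -42284 * sqrt(42) / 21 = -13049.13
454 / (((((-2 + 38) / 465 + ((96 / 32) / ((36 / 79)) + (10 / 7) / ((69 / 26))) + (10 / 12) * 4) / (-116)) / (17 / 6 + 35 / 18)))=-226047580640 / 9462087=-23889.82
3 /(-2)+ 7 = 11 /2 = 5.50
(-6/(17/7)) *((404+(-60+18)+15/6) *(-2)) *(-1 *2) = -61236/17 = -3602.12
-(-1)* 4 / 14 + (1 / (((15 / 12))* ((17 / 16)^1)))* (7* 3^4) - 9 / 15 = 253829 / 595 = 426.60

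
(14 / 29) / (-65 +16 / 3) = -42 / 5191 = -0.01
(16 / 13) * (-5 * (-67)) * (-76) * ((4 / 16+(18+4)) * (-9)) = 81573840 / 13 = 6274910.77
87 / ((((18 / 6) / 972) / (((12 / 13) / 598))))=169128 / 3887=43.51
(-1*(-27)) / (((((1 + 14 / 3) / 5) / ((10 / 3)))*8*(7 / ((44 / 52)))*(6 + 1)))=7425 / 43316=0.17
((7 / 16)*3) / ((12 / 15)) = 105 / 64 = 1.64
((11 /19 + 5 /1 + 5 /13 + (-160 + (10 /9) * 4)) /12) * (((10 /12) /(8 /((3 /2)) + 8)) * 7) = -2327801 /426816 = -5.45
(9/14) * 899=8091/14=577.93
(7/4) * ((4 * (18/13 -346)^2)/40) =20782.96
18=18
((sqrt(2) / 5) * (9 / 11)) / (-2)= -9 * sqrt(2) / 110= -0.12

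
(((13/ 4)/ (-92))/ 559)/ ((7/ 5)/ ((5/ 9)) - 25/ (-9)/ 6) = -675/ 31861624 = -0.00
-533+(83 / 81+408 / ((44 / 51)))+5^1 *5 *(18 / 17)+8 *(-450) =-55022926 / 15147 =-3632.60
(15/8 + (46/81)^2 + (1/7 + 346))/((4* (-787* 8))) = -127985825/9253004544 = -0.01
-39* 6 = -234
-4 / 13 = -0.31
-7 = -7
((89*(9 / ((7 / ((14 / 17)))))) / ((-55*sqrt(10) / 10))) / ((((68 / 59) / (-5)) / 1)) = 47259*sqrt(10) / 6358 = 23.51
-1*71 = -71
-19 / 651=-0.03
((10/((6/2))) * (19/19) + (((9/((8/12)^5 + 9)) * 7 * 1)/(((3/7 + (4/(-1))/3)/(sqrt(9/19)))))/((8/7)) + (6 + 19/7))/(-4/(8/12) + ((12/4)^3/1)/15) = -1265/441 + 229635 * sqrt(19)/915496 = -1.78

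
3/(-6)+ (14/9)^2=311/162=1.92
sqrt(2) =1.41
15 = 15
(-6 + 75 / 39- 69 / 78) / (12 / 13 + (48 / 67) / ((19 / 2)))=-54739 / 11016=-4.97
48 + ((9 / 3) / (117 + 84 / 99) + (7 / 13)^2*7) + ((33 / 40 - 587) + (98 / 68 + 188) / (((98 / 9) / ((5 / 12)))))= -23163774848467 / 43798540240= -528.87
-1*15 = -15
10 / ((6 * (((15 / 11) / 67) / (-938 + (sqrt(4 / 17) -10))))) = -232892 / 3 + 1474 * sqrt(17) / 153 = -77590.94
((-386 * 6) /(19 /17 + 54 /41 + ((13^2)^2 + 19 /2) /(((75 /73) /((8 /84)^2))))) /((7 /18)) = -2179240200 /93189059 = -23.39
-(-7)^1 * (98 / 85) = 686 / 85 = 8.07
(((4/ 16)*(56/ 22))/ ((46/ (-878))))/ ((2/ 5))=-15365/ 506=-30.37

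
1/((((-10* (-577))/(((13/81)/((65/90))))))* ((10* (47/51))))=17/4067850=0.00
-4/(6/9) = -6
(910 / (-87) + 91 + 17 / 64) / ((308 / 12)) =449927 / 142912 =3.15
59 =59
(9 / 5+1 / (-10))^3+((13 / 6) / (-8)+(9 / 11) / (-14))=2117681 / 462000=4.58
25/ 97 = 0.26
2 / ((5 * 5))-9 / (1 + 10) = -203 / 275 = -0.74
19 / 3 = 6.33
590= 590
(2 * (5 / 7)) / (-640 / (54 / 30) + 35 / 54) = -108 / 26831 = -0.00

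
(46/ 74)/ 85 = 23/ 3145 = 0.01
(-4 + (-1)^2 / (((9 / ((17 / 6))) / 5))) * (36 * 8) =-2096 / 3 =-698.67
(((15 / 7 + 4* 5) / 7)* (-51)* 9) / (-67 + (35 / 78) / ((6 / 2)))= 16647930 / 766507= 21.72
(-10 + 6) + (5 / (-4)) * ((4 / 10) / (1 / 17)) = -25 / 2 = -12.50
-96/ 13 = -7.38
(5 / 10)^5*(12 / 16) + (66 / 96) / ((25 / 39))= 3507 / 3200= 1.10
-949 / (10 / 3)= -2847 / 10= -284.70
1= 1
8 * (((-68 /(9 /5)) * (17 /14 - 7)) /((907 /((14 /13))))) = 24480 /11791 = 2.08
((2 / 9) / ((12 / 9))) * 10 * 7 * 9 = 105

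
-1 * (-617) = 617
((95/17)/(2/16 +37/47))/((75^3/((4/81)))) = 0.00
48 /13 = 3.69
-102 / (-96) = 17 / 16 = 1.06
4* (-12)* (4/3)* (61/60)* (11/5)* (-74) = 794464/75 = 10592.85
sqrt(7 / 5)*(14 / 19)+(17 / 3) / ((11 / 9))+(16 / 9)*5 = 14*sqrt(35) / 95+1339 / 99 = 14.40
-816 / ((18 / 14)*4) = -476 / 3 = -158.67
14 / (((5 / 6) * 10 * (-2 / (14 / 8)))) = -147 / 100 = -1.47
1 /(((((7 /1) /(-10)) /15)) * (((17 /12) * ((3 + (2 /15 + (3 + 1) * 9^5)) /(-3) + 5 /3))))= 10125 /52700816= 0.00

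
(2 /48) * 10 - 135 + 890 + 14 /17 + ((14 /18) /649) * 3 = 33374551 /44132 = 756.24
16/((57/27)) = 144/19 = 7.58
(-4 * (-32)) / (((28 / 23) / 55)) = 40480 / 7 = 5782.86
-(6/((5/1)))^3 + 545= 67909/125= 543.27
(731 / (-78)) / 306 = -43 / 1404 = -0.03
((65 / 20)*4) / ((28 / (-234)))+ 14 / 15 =-22619 / 210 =-107.71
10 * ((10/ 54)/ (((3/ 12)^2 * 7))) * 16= 12800/ 189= 67.72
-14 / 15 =-0.93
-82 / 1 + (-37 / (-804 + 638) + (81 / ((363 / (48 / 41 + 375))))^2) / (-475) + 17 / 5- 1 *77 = -330746609040543 / 1940618430850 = -170.43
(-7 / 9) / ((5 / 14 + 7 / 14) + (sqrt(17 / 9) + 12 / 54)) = 196 / 169 - 1029 * sqrt(17) / 2873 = -0.32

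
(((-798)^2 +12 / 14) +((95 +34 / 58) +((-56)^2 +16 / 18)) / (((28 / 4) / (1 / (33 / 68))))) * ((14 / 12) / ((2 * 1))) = 19225485805 / 51678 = 372024.57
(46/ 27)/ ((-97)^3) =-46/ 24642171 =-0.00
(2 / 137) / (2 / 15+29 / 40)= 240 / 14111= 0.02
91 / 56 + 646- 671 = -187 / 8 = -23.38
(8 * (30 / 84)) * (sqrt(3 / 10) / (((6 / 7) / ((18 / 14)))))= 3 * sqrt(30) / 7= 2.35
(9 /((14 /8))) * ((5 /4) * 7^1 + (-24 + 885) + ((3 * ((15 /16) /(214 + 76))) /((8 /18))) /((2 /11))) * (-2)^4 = 58121235 /812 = 71577.88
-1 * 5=-5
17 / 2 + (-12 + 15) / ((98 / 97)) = 562 / 49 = 11.47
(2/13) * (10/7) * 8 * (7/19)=160/247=0.65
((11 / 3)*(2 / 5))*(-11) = -242 / 15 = -16.13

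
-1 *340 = -340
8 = 8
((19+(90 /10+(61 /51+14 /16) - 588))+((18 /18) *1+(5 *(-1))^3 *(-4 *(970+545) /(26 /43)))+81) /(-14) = -6642265673 /74256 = -89450.90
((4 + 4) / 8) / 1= 1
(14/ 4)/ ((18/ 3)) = 7/ 12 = 0.58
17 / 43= 0.40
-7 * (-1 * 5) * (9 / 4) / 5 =63 / 4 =15.75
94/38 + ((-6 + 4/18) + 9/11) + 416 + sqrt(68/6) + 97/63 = sqrt(102)/3 + 1821671/4389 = 418.42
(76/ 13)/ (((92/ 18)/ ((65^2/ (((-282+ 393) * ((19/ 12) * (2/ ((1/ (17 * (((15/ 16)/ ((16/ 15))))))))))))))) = 13312/ 14467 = 0.92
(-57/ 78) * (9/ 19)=-9/ 26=-0.35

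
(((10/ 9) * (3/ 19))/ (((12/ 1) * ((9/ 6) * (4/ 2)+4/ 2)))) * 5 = 5/ 342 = 0.01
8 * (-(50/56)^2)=-6.38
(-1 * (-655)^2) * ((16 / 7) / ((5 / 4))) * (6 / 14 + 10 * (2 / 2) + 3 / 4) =-429711440 / 49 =-8769621.22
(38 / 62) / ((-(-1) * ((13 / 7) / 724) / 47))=4525724 / 403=11230.08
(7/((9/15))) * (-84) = -980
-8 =-8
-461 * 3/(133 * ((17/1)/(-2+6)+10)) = -0.73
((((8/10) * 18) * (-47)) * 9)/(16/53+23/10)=-3228336/1379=-2341.07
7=7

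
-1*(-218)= 218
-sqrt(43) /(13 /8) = -8*sqrt(43) /13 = -4.04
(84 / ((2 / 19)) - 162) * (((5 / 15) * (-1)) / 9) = -212 / 9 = -23.56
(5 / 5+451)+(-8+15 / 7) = 3123 / 7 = 446.14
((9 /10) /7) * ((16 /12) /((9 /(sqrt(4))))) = 4 /105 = 0.04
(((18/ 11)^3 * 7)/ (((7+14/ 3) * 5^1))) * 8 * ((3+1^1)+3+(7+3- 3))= 1959552/ 33275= 58.89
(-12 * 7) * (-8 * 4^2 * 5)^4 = -14092861440000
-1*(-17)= 17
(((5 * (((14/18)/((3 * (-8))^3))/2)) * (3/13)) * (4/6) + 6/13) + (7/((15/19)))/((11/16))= 1188336763/88957440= 13.36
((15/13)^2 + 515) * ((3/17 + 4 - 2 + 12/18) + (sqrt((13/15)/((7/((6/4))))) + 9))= 8726 * sqrt(910)/1183 + 52705040/8619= 6337.49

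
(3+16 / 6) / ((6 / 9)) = 17 / 2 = 8.50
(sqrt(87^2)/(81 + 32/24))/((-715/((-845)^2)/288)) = -63516960/209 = -303908.90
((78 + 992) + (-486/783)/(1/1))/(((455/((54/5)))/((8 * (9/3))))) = 40191552/65975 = 609.19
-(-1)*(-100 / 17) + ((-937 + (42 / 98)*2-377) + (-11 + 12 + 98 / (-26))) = -2044816 / 1547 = -1321.79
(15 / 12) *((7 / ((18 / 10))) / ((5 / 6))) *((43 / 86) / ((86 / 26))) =455 / 516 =0.88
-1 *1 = -1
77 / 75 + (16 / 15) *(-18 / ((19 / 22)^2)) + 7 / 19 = -659188 / 27075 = -24.35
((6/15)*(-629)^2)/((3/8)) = 6330256/15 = 422017.07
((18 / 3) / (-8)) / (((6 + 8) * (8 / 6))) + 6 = 5.96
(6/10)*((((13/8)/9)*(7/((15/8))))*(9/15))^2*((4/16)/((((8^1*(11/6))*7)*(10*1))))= 1183/49500000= 0.00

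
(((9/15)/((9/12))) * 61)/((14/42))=732/5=146.40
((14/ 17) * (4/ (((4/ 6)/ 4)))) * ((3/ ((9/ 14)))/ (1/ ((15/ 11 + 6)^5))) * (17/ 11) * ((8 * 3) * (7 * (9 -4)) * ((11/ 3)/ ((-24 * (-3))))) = 21261636436320/ 161051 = 132018034.26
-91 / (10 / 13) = -1183 / 10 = -118.30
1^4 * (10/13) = 10/13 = 0.77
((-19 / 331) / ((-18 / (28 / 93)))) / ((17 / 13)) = 0.00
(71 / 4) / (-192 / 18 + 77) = 213 / 796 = 0.27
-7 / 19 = -0.37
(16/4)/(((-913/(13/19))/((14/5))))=-728/86735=-0.01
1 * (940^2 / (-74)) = -441800 / 37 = -11940.54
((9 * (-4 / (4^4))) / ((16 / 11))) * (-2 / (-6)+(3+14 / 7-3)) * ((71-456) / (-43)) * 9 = -800415 / 44032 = -18.18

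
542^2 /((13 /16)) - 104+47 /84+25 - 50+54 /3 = 394698215 /1092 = 361445.25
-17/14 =-1.21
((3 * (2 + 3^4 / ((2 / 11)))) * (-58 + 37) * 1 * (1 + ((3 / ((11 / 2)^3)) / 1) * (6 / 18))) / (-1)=75499515 / 2662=28361.95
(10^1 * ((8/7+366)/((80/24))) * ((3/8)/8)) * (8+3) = 127215/224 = 567.92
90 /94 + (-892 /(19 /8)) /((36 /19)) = -83443 /423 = -197.26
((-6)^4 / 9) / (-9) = -16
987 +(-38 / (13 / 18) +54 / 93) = 934.97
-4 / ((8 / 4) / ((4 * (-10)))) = 80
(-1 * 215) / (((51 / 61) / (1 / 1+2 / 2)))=-514.31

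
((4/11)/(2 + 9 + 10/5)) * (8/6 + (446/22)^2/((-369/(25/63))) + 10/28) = 14047574/402242841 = 0.03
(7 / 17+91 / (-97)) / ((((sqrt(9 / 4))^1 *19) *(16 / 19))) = -0.02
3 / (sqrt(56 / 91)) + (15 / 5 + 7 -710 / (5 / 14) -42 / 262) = -259139 / 131 + 3* sqrt(26) / 4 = -1974.34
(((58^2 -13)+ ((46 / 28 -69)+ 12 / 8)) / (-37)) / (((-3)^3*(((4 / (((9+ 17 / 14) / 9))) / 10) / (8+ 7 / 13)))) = 316195 / 3969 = 79.67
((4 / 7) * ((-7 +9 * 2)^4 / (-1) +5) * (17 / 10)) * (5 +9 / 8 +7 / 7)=-3545571 / 35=-101302.03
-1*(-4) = 4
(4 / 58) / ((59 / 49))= 0.06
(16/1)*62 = 992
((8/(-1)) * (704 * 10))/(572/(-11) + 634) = -96.77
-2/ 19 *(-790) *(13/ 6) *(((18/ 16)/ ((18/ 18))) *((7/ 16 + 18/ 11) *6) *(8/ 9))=1874275/ 836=2241.96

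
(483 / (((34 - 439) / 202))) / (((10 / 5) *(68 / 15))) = -16261 / 612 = -26.57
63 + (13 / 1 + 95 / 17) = 1387 / 17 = 81.59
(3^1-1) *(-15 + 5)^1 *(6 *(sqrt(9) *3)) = -1080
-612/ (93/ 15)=-3060/ 31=-98.71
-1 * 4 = -4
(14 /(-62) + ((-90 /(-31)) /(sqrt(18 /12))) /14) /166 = -7 /5146 + 15 * sqrt(6) /36022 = -0.00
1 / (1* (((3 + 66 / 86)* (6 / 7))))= 301 / 972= 0.31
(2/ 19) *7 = 14/ 19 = 0.74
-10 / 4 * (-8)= 20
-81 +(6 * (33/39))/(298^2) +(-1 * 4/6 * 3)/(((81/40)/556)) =-29462189593/46755306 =-630.14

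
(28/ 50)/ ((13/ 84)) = 1176/ 325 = 3.62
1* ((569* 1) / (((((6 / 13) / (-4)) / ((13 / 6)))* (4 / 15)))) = -480805 / 12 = -40067.08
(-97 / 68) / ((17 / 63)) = -6111 / 1156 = -5.29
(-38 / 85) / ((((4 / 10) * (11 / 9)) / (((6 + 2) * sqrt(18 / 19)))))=-216 * sqrt(38) / 187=-7.12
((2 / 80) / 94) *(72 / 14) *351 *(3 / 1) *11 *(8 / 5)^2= 40.56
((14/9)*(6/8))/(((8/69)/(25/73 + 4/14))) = 6.32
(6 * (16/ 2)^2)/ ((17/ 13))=4992/ 17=293.65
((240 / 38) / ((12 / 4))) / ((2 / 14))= 280 / 19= 14.74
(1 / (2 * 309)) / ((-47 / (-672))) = 0.02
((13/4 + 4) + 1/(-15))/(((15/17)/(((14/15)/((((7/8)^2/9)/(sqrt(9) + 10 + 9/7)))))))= 937856/735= 1275.99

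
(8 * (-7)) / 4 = -14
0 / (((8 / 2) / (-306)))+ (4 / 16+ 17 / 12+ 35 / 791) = 580 / 339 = 1.71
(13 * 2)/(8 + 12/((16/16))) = 13/10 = 1.30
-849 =-849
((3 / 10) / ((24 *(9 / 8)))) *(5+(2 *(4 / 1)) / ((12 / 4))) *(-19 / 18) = -437 / 4860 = -0.09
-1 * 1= -1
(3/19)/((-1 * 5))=-3/95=-0.03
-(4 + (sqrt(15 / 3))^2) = -9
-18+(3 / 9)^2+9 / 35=-5554 / 315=-17.63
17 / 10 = 1.70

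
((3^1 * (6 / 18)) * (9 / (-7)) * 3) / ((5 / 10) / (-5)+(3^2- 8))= -30 / 7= -4.29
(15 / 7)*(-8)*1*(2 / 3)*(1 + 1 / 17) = -1440 / 119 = -12.10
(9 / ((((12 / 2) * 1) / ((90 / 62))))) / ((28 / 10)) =675 / 868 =0.78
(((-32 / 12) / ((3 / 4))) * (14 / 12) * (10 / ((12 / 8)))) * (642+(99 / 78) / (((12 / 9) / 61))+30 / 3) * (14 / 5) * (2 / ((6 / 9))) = -57896048 / 351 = -164946.01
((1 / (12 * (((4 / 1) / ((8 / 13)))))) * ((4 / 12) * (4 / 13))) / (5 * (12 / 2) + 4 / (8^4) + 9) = 2048 / 60744177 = 0.00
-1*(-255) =255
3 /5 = 0.60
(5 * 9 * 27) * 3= 3645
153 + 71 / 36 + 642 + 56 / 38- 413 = 263645 / 684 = 385.45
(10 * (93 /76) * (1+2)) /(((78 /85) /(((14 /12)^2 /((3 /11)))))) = 7101325 /35568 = 199.65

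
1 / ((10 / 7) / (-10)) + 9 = 2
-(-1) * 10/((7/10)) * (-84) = -1200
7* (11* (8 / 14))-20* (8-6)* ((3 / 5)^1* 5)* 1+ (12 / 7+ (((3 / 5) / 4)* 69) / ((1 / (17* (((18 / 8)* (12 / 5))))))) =613091 / 700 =875.84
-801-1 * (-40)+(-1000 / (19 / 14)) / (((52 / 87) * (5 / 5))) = -492467 / 247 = -1993.79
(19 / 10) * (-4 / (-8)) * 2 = 19 / 10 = 1.90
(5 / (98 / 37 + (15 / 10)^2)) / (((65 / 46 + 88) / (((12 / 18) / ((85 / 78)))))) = 354016 / 50692725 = 0.01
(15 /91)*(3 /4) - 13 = -4687 /364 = -12.88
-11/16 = -0.69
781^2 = 609961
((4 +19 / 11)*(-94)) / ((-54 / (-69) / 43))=-325381 / 11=-29580.09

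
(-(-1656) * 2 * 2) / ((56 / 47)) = 38916 / 7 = 5559.43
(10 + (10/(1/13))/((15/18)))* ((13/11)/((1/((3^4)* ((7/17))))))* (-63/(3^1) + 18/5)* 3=-319355946/935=-341557.16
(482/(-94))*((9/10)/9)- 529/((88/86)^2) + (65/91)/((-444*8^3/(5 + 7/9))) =-51489007254323/101809128960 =-505.74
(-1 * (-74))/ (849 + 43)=37/ 446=0.08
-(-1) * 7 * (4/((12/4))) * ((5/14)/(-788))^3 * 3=-125/47951779456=-0.00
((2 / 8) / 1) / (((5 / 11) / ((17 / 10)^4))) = 918731 / 200000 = 4.59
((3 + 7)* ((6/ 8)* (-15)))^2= 50625/ 4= 12656.25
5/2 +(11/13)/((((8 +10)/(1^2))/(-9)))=27/13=2.08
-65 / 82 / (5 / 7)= -91 / 82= -1.11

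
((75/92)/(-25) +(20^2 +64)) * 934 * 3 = 59801685/46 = 1300036.63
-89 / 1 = -89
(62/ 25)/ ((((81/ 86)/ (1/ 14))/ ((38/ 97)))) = 101308/ 1374975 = 0.07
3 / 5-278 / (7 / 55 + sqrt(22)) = 734653 / 332505-840950*sqrt(22) / 66501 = -57.10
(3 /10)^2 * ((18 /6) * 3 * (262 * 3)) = 31833 /50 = 636.66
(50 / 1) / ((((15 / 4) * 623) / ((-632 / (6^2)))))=-6320 / 16821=-0.38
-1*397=-397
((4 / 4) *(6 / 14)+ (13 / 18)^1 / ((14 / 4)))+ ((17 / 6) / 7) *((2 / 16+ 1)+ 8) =4.33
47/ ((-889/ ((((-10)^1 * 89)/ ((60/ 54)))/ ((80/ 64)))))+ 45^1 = 350613/ 4445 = 78.88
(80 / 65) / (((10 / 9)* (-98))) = -36 / 3185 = -0.01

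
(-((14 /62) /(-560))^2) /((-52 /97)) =97 /319820800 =0.00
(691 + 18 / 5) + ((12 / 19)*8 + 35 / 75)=199534 / 285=700.12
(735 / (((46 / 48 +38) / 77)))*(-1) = -24696 / 17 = -1452.71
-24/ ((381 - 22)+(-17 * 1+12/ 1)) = -4/ 59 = -0.07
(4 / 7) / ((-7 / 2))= -8 / 49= -0.16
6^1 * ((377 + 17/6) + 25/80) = 18247/8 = 2280.88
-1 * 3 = -3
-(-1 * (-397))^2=-157609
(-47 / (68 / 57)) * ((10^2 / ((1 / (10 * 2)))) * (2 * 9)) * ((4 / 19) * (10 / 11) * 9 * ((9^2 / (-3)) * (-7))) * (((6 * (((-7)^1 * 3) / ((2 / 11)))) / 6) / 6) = 151099830000 / 17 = 8888225294.12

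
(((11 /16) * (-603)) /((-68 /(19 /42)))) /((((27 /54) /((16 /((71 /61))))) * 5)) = 2562549 /168980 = 15.16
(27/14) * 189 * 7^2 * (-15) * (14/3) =-1250235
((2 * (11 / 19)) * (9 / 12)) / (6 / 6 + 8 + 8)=33 / 646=0.05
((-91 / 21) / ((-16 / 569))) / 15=10.27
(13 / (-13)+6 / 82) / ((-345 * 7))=0.00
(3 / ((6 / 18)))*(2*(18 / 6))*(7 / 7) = 54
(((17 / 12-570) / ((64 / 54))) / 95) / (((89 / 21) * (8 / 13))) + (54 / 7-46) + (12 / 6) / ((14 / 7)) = -2377065897 / 60605440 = -39.22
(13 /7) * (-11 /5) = -4.09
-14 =-14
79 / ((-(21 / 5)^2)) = -1975 / 441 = -4.48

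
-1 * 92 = -92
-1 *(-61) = 61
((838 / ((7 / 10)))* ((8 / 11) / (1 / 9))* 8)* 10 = 626867.53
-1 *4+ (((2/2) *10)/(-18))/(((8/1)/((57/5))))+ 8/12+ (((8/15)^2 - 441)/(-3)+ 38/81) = 2320639/16200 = 143.25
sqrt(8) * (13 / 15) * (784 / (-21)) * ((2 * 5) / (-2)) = 2912 * sqrt(2) / 9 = 457.58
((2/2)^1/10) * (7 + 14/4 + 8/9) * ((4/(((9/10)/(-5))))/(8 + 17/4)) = -8200/3969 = -2.07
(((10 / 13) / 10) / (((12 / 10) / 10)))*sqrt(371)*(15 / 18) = 125*sqrt(371) / 234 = 10.29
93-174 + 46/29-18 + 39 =-1694/29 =-58.41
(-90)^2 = 8100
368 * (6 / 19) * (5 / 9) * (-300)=-368000 / 19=-19368.42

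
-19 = -19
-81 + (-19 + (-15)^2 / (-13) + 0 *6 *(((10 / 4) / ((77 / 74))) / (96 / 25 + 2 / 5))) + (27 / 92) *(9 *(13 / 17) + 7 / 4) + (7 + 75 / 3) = -82.77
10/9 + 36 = 334/9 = 37.11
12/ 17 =0.71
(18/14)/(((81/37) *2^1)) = 37/126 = 0.29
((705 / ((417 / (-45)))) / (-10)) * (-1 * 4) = -4230 / 139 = -30.43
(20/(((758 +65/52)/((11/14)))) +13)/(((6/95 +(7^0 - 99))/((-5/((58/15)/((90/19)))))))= 4671118125/5736018344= 0.81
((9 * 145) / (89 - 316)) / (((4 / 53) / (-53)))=3665745 / 908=4037.16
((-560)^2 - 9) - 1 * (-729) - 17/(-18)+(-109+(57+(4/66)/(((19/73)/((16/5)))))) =5911412861/18810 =314269.69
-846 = -846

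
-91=-91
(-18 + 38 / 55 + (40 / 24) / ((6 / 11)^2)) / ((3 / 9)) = -69541 / 1980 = -35.12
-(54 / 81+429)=-1289 / 3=-429.67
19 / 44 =0.43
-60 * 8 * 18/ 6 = -1440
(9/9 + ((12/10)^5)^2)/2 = 70231801/19531250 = 3.60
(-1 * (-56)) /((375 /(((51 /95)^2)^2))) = 126283752 /10181328125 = 0.01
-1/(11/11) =-1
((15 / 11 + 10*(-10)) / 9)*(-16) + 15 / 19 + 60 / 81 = 176.88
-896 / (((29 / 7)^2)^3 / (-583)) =61456072832 / 594823321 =103.32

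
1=1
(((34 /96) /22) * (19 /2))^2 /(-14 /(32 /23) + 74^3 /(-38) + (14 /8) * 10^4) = 1982251 /578518338816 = 0.00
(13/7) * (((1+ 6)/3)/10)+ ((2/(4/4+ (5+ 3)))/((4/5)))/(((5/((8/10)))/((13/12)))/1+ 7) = 6799/14940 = 0.46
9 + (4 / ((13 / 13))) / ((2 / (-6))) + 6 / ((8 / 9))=15 / 4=3.75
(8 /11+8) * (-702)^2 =47309184 /11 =4300834.91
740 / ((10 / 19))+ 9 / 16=22505 / 16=1406.56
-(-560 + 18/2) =551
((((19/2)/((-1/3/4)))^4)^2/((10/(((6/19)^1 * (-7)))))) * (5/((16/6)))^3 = -83132015898032325/2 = -41566007949016162.50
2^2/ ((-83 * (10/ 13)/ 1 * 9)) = -26/ 3735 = -0.01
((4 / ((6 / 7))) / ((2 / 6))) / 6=7 / 3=2.33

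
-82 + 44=-38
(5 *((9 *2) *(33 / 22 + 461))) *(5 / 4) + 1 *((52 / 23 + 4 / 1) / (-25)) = 119671299 / 2300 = 52031.00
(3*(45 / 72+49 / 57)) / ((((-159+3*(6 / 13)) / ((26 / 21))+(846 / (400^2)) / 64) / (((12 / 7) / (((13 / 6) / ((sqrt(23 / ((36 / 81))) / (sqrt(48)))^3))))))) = -2024230000*sqrt(69) / 542611274527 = -0.03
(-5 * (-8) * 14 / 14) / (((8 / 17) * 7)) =85 / 7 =12.14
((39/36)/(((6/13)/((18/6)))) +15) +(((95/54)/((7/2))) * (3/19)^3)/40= 668393/30324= 22.04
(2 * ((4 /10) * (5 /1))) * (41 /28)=41 /7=5.86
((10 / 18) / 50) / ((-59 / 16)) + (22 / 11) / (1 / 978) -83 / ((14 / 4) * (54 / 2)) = 109007642 / 55755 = 1955.12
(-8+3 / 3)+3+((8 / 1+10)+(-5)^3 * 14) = -1736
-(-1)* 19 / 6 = 19 / 6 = 3.17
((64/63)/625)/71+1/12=932131/11182500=0.08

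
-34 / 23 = -1.48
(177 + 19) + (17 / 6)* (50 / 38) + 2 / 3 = 7615 / 38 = 200.39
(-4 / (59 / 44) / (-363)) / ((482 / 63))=0.00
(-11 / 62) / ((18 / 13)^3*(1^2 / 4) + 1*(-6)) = 24167 / 726888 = 0.03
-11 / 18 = -0.61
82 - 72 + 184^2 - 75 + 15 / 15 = 33792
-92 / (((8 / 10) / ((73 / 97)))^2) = -3064175 / 37636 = -81.42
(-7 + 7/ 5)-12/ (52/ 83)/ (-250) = -17951/ 3250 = -5.52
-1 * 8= -8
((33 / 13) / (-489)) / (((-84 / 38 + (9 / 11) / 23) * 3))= 52877 / 66462435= 0.00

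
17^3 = 4913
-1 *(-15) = 15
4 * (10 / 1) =40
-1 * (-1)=1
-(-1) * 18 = 18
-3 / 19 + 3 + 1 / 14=775 / 266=2.91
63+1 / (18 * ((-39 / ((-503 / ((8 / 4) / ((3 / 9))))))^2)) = 62346313 / 985608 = 63.26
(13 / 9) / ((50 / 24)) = 52 / 75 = 0.69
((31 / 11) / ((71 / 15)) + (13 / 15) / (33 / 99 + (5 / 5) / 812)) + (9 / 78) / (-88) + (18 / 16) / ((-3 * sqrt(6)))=2108067113 / 661975600 - sqrt(6) / 16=3.03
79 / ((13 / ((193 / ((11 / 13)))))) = 15247 / 11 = 1386.09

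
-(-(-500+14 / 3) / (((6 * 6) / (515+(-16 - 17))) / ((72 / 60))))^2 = -63335423.15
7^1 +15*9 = 142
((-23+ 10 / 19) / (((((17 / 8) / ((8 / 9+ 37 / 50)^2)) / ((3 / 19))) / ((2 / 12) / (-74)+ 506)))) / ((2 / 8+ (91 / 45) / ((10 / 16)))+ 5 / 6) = -103085450650378 / 198588870675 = -519.09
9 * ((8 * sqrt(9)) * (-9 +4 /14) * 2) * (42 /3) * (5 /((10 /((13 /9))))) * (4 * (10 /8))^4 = -23790000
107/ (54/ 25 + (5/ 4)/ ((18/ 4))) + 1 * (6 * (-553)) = -3591696/ 1097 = -3274.11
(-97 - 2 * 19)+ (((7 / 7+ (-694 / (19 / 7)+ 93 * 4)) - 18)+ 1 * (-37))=-1381 / 19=-72.68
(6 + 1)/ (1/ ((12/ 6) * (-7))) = -98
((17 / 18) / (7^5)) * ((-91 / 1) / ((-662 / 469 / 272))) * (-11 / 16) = -2768909 / 4087188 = -0.68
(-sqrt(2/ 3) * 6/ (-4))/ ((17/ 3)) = 3 * sqrt(6)/ 34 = 0.22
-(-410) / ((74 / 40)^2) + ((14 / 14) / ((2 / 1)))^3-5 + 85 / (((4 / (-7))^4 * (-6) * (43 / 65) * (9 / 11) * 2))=-12726174703 / 1627554816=-7.82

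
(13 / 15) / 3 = 13 / 45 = 0.29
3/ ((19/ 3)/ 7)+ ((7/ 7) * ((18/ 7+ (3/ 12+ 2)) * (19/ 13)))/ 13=346851/ 89908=3.86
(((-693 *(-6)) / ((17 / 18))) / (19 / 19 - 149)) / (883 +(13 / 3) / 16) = -898128 / 26667713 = -0.03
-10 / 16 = -5 / 8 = -0.62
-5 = -5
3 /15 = 1 /5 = 0.20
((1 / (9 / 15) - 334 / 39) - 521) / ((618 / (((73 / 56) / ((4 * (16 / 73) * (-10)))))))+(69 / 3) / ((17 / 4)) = 20334042811 / 3671216640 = 5.54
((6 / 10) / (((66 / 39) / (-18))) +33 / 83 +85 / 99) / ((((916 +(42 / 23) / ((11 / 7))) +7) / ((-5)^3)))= 0.69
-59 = -59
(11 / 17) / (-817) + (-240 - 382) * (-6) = 51833737 / 13889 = 3732.00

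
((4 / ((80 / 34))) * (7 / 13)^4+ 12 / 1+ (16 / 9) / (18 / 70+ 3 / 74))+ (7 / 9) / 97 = 3483946298341 / 192239235630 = 18.12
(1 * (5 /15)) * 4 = 4 /3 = 1.33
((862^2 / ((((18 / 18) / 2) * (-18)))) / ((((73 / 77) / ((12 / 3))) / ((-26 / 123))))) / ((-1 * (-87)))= 5950296352 / 7030557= 846.35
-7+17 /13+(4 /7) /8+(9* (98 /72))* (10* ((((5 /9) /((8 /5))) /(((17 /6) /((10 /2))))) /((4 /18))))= 8221497 /24752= 332.15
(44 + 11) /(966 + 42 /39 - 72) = 715 /11636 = 0.06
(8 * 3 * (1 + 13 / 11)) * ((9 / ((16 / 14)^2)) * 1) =3969 / 11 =360.82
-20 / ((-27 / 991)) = 19820 / 27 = 734.07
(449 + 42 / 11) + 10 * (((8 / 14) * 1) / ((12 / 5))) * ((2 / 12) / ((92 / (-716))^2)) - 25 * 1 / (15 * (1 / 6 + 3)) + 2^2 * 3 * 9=4070039252 / 6965343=584.33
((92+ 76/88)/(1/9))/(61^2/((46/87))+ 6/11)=15663/131899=0.12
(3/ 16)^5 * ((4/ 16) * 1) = 243/ 4194304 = 0.00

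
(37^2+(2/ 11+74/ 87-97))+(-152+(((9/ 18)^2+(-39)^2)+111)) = 10539565/ 3828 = 2753.28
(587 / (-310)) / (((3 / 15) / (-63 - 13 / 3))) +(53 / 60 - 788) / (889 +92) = 1161746903 / 1824660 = 636.69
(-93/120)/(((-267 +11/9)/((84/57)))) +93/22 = 21154803/4999280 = 4.23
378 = 378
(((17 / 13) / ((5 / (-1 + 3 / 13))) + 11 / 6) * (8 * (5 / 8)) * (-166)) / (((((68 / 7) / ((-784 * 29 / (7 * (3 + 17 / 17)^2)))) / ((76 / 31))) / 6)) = 37087176350 / 89063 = 416415.08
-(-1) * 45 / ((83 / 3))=135 / 83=1.63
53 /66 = 0.80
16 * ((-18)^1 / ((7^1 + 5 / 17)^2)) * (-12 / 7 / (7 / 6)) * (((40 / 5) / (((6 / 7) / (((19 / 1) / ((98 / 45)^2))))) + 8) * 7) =5831275536 / 2307361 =2527.25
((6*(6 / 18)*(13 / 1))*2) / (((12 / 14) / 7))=1274 / 3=424.67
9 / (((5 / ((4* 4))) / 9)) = 1296 / 5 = 259.20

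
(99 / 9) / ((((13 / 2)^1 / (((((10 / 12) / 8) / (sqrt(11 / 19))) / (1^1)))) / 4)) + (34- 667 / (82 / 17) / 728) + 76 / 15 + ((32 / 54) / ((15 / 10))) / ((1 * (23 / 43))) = 5 * sqrt(209) / 78 + 22028818271 / 556068240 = 40.54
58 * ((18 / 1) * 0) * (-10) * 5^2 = 0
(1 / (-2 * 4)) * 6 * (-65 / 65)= 0.75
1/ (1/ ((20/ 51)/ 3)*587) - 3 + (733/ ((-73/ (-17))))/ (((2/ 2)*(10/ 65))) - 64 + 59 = 14443856995/ 13112406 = 1101.54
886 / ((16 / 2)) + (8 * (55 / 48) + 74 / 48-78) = 1043 / 24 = 43.46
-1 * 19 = -19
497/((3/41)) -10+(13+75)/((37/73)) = 772111/111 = 6955.95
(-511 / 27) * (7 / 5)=-3577 / 135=-26.50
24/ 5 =4.80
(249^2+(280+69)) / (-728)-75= -58475 / 364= -160.65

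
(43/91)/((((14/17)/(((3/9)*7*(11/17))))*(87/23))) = 10879/47502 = 0.23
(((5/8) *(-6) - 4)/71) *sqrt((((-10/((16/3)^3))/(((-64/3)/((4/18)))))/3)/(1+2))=-31 *sqrt(5)/72704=-0.00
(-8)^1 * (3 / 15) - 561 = -2813 / 5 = -562.60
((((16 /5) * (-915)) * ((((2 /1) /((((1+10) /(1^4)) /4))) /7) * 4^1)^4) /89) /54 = -511705088 /28157585841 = -0.02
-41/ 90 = -0.46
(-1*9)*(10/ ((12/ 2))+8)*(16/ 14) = -696/ 7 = -99.43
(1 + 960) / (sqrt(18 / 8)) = 640.67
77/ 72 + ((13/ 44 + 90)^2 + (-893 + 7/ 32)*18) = -68961787/ 8712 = -7915.72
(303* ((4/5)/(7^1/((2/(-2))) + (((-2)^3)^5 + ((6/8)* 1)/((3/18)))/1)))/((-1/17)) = 13736/109235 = 0.13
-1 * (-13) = 13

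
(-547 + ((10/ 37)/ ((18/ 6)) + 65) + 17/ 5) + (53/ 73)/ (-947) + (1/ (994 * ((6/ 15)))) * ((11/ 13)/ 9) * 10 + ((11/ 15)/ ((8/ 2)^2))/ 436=-2482462407732359813/ 5187920232680640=-478.51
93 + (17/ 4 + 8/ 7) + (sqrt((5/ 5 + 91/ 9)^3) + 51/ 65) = 6693581/ 49140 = 136.21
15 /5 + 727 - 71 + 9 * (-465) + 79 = -3447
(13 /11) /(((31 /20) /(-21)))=-5460 /341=-16.01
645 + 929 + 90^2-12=9662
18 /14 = 9 /7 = 1.29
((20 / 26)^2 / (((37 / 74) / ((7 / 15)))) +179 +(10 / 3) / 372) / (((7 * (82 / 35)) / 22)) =931314065 / 3866382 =240.87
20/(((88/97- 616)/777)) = -125615/4972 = -25.26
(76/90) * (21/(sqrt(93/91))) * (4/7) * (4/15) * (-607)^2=224016992 * sqrt(8463)/20925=984867.18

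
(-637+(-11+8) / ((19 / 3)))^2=146700544 / 361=406372.70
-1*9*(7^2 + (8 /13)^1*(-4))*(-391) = 2128995 /13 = 163768.85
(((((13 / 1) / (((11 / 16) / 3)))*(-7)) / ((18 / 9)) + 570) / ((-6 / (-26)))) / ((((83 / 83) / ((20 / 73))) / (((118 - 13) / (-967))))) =-37182600 / 776501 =-47.88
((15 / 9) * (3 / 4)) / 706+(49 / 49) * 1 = 2829 / 2824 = 1.00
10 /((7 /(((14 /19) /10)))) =2 /19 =0.11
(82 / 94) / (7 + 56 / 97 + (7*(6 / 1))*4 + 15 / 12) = 15908 / 3224623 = 0.00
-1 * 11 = -11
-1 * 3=-3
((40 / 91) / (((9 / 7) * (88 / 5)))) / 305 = 5 / 78507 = 0.00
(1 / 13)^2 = 1 / 169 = 0.01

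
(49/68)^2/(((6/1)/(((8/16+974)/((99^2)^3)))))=4679549/52240850529962688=0.00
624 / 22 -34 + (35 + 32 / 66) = 985 / 33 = 29.85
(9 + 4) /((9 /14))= 182 /9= 20.22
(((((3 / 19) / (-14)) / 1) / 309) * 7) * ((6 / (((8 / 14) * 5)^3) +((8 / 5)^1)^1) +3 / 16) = -8179 / 15656000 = -0.00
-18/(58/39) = -351/29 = -12.10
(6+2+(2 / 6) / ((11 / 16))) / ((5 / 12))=224 / 11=20.36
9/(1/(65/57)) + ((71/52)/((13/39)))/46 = 470487/45448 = 10.35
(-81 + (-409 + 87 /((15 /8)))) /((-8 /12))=3327 /5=665.40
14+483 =497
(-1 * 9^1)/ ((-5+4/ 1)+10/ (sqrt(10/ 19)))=-sqrt(190)/ 21 -1/ 21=-0.70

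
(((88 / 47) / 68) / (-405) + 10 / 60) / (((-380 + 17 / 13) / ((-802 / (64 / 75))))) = 2810354365 / 6797048256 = 0.41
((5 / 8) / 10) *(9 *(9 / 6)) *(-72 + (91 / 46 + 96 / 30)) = -414963 / 7360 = -56.38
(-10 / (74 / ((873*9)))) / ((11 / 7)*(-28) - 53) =405 / 37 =10.95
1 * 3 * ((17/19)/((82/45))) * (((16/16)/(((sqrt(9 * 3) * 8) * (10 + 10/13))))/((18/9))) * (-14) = -663 * sqrt(3)/49856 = -0.02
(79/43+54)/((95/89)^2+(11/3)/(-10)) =570549630/7895617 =72.26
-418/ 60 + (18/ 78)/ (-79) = -214733/ 30810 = -6.97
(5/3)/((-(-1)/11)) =55/3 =18.33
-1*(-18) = 18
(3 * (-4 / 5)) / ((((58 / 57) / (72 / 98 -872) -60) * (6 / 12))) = 29201328 / 365023705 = 0.08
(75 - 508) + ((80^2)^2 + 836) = 40960403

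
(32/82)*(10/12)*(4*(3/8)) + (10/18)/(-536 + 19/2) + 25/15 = 2.15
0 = 0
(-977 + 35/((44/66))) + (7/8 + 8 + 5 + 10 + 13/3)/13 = -287767/312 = -922.33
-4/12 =-1/3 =-0.33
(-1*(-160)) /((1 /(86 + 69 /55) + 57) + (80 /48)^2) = 6910560 /2582357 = 2.68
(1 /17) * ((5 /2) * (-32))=-80 /17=-4.71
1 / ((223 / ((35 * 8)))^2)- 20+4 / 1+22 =376774 / 49729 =7.58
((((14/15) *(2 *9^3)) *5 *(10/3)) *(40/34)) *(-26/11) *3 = -35380800/187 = -189202.14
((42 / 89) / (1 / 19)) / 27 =266 / 801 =0.33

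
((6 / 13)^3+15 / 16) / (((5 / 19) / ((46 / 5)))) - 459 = -185772993 / 439400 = -422.79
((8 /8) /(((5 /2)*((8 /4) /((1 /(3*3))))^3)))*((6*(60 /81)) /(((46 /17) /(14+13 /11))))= 2839 /1659933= 0.00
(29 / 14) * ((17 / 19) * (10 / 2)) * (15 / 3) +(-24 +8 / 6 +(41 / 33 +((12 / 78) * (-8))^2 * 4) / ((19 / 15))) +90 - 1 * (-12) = 194977507 / 1483482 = 131.43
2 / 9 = 0.22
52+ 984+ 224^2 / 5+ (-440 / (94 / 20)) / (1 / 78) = 885732 / 235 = 3769.07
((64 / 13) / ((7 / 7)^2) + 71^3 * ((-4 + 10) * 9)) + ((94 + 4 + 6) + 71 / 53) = 13316512637 / 689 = 19327304.26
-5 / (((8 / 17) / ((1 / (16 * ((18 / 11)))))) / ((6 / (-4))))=935 / 1536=0.61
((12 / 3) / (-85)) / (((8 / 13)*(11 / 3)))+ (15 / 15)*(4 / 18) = 3389 / 16830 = 0.20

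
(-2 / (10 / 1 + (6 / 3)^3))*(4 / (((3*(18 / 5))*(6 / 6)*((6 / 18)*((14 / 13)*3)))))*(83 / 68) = -5395 / 115668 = -0.05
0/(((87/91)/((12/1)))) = 0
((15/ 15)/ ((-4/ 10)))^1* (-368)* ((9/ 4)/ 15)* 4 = 552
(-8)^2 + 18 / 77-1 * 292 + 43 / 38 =-663133 / 2926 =-226.63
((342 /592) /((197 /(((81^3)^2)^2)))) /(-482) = -13640061766145199186634731 /28106384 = -485301195847363331.64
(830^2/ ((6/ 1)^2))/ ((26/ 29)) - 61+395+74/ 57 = 96386711/ 4446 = 21679.42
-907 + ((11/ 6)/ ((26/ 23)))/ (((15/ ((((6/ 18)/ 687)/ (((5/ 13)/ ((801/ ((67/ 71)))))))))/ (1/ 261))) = -3268890526193/ 3604070700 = -907.00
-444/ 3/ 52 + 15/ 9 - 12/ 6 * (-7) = 500/ 39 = 12.82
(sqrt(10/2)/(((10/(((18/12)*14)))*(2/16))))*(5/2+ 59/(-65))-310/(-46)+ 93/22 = 5549/506+ 8694*sqrt(5)/325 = 70.78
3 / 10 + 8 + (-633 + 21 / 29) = -180953 / 290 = -623.98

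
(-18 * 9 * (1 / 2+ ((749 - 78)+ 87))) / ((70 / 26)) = -1597401 / 35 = -45640.03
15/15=1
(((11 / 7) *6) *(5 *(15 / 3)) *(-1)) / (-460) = 165 / 322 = 0.51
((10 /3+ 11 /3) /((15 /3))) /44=7 /220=0.03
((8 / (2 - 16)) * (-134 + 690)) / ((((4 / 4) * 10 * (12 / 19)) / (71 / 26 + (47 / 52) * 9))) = -298433 / 546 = -546.58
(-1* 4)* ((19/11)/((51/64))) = -4864/561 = -8.67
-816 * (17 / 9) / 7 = -4624 / 21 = -220.19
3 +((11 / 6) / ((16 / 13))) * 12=167 / 8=20.88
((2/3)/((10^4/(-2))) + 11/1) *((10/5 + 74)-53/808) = 1012345229/1212000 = 835.27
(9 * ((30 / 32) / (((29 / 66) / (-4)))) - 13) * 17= -1526.78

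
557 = 557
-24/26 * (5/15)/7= -4/91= -0.04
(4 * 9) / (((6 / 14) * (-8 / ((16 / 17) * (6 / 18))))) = -56 / 17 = -3.29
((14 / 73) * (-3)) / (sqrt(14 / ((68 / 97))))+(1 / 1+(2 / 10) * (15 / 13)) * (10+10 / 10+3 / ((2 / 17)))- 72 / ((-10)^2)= 14366 / 325- 6 * sqrt(23086) / 7081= 44.07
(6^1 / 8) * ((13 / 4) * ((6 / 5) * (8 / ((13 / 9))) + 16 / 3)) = 29.20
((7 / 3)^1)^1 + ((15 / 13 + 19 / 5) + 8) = 2981 / 195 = 15.29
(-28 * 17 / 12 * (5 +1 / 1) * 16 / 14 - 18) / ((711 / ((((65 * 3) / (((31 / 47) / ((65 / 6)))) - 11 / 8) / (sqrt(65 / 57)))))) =-7674937 * sqrt(3705) / 382044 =-1222.80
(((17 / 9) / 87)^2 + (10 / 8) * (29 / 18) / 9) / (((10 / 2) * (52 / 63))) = 7698719 / 141691680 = 0.05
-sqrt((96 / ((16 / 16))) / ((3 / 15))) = -4 * sqrt(30) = -21.91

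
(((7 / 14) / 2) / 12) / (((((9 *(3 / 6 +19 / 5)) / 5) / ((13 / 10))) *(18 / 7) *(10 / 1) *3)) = 91 / 2006208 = 0.00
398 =398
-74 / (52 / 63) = -2331 / 26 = -89.65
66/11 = 6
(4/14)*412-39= 551/7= 78.71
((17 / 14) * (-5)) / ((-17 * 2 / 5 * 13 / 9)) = 225 / 364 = 0.62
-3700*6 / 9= -7400 / 3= -2466.67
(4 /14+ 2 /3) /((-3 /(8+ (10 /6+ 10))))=-1180 /189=-6.24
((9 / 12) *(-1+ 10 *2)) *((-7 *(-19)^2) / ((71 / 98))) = -7057911 / 142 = -49703.60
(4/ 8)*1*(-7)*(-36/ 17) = 126/ 17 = 7.41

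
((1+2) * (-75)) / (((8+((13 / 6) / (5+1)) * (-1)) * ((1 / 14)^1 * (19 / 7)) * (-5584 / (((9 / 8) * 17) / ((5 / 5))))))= 607257 / 1167056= 0.52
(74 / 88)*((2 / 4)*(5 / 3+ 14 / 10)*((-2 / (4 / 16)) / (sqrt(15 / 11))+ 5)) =851 / 132 - 1702*sqrt(165) / 2475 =-2.39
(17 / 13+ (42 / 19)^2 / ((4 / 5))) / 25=34802 / 117325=0.30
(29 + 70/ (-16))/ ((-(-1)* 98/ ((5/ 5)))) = 197/ 784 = 0.25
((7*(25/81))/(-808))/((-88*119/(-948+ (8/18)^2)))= -28225/116628336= -0.00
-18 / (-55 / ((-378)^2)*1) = 2571912 / 55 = 46762.04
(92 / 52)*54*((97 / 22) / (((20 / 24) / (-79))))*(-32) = 913674816 / 715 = 1277866.88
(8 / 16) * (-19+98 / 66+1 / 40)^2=533009569 / 3484800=152.95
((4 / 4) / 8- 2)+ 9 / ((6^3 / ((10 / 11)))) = -485 / 264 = -1.84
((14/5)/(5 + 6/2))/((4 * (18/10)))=7/144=0.05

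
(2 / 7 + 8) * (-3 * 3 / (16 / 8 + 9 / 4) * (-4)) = 8352 / 119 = 70.18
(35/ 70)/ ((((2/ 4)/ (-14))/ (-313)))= 4382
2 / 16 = 1 / 8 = 0.12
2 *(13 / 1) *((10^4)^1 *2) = 520000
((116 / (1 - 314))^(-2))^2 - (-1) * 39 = 16659418465 / 181063936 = 92.01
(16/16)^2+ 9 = 10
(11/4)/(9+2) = 1/4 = 0.25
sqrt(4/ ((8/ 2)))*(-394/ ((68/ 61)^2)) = -733037/ 2312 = -317.06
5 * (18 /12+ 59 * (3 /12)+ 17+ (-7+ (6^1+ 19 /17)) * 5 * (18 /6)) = 11905 /68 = 175.07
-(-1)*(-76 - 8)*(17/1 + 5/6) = -1498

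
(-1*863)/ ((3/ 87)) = -25027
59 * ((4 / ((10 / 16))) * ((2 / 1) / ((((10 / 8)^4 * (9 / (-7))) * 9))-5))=-484666592 / 253125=-1914.73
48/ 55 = 0.87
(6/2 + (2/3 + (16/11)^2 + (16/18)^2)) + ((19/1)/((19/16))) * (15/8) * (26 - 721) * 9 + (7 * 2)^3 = -184899.43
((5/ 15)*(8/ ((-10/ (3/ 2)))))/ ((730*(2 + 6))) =-1/ 14600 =-0.00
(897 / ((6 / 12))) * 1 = 1794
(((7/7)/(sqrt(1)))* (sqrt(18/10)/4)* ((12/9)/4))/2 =sqrt(5)/40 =0.06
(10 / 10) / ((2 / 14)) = 7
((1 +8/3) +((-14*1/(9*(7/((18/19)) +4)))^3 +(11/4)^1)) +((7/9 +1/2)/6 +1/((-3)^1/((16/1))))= 300936671/232608375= 1.29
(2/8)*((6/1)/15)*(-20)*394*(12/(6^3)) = -394/9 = -43.78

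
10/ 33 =0.30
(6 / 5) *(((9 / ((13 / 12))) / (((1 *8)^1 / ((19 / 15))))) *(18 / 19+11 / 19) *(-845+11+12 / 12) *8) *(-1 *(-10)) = -10435824 / 65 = -160551.14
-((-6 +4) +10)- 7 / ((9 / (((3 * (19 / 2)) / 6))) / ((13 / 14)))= -823 / 72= -11.43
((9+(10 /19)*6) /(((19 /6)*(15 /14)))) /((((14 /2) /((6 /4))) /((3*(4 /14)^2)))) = 2376 /12635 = 0.19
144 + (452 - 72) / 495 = 14332 / 99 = 144.77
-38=-38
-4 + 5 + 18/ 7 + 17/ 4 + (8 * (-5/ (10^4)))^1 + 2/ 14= 27861/ 3500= 7.96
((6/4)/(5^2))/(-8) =-3/400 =-0.01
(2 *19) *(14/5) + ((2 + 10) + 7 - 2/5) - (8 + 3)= 114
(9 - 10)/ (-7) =1/ 7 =0.14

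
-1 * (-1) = 1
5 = 5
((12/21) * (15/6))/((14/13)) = 65/49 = 1.33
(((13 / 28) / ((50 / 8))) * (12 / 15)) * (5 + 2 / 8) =39 / 125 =0.31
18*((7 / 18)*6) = 42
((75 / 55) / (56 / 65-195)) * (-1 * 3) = 2925 / 138809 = 0.02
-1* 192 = -192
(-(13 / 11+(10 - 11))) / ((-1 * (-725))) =-2 / 7975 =-0.00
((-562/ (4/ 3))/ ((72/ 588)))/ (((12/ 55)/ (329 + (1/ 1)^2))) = -5206403.12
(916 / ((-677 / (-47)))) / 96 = 10763 / 16248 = 0.66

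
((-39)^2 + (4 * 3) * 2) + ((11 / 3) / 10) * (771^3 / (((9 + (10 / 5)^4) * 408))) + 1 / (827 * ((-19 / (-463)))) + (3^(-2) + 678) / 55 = 953748693989203 / 52889958000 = 18032.70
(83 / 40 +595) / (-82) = -23883 / 3280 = -7.28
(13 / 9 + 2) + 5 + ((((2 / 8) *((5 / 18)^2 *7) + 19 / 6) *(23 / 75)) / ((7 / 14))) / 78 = 32109617 / 3790800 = 8.47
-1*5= -5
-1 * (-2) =2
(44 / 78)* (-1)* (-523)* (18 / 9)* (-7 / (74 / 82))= -4576.88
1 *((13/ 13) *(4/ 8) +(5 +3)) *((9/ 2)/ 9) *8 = 34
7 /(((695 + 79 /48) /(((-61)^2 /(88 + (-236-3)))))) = -178608 /721327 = -0.25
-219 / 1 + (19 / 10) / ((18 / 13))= -39173 / 180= -217.63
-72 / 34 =-36 / 17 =-2.12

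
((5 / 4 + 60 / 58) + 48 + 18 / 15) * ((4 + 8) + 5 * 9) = 1702077 / 580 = 2934.62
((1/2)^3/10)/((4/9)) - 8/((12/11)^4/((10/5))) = -292091/25920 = -11.27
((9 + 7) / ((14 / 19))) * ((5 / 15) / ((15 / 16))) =2432 / 315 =7.72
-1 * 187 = -187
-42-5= -47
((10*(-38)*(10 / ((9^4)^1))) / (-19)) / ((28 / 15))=250 / 15309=0.02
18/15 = 6/5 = 1.20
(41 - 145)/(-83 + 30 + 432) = -0.27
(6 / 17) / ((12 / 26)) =13 / 17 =0.76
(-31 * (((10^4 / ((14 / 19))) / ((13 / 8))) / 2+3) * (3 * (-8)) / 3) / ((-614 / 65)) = -235769260 / 2149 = -109711.15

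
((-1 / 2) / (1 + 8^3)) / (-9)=1 / 9234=0.00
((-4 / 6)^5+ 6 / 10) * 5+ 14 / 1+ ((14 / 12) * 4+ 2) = 23.01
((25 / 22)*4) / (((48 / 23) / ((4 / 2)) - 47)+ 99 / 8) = -9200 / 67969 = -0.14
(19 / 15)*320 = 1216 / 3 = 405.33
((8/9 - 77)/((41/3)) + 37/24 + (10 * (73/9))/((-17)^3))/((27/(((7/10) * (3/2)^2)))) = -410550679/1740381120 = -0.24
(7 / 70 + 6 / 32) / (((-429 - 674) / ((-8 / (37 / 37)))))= 23 / 11030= 0.00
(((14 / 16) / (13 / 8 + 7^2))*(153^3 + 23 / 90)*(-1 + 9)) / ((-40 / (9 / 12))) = -2256393671 / 243000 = -9285.57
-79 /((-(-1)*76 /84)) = -1659 /19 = -87.32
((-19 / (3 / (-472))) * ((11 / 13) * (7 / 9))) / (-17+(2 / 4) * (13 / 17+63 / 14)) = -46956448 / 342927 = -136.93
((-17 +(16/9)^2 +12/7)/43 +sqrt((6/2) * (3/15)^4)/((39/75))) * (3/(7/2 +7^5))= -13750/273237867 +2 * sqrt(3)/145691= -0.00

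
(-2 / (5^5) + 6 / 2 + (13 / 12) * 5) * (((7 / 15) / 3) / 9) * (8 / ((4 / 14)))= 15464449 / 3796875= 4.07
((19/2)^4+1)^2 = 66358334.25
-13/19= -0.68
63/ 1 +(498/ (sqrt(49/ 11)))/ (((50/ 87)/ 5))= 63 +21663 * sqrt(11)/ 35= 2115.80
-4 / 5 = -0.80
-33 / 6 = -11 / 2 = -5.50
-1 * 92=-92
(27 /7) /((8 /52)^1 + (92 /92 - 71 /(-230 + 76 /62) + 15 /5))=2489292 /2881067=0.86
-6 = -6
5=5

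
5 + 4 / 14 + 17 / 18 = 785 / 126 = 6.23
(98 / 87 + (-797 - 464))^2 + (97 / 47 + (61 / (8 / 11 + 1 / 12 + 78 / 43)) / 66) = 8411816067328978 / 5299503471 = 1587283.81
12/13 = 0.92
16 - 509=-493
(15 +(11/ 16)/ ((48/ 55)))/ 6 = 12125/ 4608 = 2.63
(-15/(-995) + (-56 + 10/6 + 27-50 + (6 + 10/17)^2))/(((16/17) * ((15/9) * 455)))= -450091/9472400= -0.05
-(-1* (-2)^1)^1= -2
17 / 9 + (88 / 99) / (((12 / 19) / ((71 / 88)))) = 3.02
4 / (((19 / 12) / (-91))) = -4368 / 19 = -229.89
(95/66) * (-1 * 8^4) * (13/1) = -2529280/33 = -76644.85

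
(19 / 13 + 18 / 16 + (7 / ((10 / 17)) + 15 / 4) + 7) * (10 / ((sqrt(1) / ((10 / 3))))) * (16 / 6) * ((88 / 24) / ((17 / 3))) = 2887060 / 1989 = 1451.51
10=10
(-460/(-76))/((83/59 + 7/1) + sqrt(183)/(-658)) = 263407270 *sqrt(183)/2023793253619 + 1457079727040/2023793253619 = 0.72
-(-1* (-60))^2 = -3600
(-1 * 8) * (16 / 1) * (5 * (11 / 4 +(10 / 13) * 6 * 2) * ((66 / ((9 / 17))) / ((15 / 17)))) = -126753088 / 117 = -1083359.73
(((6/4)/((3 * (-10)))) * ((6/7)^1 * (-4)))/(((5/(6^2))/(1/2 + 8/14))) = 324/245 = 1.32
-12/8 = -3/2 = -1.50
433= 433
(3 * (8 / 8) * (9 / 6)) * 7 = 31.50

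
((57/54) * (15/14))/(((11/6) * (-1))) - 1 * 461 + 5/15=-213113/462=-461.28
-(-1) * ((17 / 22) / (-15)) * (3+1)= -0.21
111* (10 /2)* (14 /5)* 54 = 83916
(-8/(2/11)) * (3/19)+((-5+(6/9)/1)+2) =-529/57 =-9.28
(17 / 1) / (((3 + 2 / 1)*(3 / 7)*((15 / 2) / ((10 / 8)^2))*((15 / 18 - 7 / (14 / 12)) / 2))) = -119 / 186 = -0.64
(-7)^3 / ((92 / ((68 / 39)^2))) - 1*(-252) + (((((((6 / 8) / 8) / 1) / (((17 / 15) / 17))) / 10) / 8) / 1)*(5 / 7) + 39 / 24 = 30379756699 / 125379072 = 242.30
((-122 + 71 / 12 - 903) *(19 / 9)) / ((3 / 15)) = -1161755 / 108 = -10756.99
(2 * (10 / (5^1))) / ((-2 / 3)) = -6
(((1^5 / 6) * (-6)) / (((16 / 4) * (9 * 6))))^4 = 1 / 2176782336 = 0.00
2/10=1/5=0.20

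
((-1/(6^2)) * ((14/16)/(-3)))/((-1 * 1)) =-7/864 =-0.01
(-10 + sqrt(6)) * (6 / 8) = -15 / 2 + 3 * sqrt(6) / 4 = -5.66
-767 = -767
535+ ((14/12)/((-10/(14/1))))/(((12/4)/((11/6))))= 288361/540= 534.00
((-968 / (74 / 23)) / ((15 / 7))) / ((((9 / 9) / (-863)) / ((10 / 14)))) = 9606916 / 111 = 86548.79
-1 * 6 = -6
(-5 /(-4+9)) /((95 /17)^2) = -0.03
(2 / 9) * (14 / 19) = 28 / 171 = 0.16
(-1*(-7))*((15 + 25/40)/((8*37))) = 875/2368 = 0.37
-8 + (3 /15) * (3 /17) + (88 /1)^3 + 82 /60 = 69509471 /102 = 681465.40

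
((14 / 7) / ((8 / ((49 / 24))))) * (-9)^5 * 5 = -4822335 / 32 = -150697.97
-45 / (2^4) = -45 / 16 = -2.81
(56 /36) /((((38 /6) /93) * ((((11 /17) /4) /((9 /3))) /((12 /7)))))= 151776 /209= 726.20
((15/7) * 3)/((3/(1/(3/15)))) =75/7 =10.71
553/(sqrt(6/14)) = 553 * sqrt(21)/3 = 844.72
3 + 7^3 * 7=2404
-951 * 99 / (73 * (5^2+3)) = -94149 / 2044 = -46.06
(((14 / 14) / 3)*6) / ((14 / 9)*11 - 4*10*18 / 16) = -0.07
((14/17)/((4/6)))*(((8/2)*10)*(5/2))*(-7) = -14700/17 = -864.71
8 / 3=2.67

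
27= 27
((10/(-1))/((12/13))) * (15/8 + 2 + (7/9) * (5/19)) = -362765/8208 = -44.20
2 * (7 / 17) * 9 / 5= 126 / 85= 1.48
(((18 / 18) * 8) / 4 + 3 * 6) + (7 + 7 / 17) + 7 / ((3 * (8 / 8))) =1517 / 51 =29.75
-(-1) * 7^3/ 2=343/ 2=171.50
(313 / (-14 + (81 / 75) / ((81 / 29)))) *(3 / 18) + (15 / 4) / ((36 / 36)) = -335 / 4084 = -0.08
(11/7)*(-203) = -319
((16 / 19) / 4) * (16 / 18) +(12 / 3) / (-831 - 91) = 14410 / 78831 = 0.18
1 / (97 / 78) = 78 / 97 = 0.80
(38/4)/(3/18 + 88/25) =2.58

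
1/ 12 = 0.08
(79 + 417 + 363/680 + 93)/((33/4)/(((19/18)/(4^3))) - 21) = 7616777/6191400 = 1.23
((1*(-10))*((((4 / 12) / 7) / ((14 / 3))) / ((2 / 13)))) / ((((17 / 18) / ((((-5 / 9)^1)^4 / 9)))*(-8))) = 40625 / 43722504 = 0.00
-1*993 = -993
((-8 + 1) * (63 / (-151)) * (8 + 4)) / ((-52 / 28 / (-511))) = 18929484 / 1963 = 9643.14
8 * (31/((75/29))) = 95.89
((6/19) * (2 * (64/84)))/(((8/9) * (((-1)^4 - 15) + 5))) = -8/133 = -0.06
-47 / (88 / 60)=-705 / 22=-32.05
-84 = -84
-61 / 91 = -0.67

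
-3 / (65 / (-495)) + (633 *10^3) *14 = 115206297 / 13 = 8862022.85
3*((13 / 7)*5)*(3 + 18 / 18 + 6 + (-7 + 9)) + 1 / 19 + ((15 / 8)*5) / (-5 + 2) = 352411 / 1064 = 331.21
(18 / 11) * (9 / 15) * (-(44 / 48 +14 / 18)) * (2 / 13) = -183 / 715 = -0.26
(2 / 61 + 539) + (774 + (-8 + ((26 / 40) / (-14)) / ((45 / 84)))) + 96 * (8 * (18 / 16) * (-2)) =-3870943 / 9150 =-423.05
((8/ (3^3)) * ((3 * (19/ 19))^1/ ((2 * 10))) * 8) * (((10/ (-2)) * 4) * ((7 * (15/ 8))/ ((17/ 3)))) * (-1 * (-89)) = -24920/ 17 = -1465.88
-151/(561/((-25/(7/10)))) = 37750/3927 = 9.61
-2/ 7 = -0.29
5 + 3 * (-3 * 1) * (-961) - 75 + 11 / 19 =163012 / 19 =8579.58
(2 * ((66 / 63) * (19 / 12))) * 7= 209 / 9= 23.22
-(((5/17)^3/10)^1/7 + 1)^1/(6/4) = -68807/103173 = -0.67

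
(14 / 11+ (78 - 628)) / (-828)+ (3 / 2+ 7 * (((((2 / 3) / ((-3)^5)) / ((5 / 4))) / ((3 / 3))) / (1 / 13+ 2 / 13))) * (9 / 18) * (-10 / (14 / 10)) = -34522867 / 7746354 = -4.46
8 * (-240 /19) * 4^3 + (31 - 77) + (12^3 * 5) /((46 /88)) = 4376698 /437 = 10015.33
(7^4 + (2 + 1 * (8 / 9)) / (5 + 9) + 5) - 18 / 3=151213 / 63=2400.21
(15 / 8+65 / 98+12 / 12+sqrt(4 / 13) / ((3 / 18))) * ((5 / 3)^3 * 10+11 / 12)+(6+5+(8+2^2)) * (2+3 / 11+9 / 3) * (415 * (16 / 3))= 5099 * sqrt(13) / 117+125078504563 / 465696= 268741.16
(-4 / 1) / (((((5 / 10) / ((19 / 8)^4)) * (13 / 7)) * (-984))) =912247 / 6549504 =0.14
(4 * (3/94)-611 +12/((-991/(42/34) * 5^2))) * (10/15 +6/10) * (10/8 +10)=-8704.94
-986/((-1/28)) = 27608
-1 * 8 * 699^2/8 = -488601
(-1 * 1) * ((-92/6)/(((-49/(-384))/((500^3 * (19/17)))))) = 13984000000000/833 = 16787515006.00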